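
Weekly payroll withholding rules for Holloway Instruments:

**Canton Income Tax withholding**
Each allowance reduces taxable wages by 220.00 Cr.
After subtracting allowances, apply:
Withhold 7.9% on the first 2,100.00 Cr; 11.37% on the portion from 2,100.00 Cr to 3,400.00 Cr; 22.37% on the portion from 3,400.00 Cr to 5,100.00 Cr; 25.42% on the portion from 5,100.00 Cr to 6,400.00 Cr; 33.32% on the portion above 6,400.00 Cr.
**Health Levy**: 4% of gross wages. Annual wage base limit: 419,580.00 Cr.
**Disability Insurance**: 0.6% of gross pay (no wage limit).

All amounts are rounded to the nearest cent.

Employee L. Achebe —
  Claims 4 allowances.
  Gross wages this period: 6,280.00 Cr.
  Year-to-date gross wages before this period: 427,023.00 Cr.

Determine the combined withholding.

807.94 Cr

Canton Income Tax: taxable = 6,280.00 Cr − 4×220.00 Cr = 5,400.00 Cr
  694.00 Cr + 25.42% × (5,400.00 Cr − 5,100.00 Cr) = 694.00 Cr + 25.42% × 300.00 Cr = 770.26 Cr
Health Levy: YTD 427,023.00 Cr ≥ cap 419,580.00 Cr → 0.00 Cr
Disability Insurance: 0.6% × 6,280.00 Cr = 37.68 Cr
Total: 770.26 Cr + 0.00 Cr + 37.68 Cr = 807.94 Cr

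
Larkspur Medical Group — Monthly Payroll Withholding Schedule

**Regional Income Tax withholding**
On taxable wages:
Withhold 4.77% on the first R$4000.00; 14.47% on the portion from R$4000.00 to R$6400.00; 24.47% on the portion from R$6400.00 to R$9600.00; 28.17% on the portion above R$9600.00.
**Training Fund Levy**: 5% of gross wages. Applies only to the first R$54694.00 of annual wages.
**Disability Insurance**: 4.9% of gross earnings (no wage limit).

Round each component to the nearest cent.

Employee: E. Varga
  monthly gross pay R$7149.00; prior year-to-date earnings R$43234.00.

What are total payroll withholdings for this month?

Regional Income Tax: taxable = R$7149.00
  R$538.08 + 24.47% × (R$7149.00 − R$6400.00) = R$538.08 + 24.47% × R$749.00 = R$721.36
Training Fund Levy: 5% × R$7149.00 = R$357.45
Disability Insurance: 4.9% × R$7149.00 = R$350.30
Total: R$721.36 + R$357.45 + R$350.30 = R$1429.11

R$1429.11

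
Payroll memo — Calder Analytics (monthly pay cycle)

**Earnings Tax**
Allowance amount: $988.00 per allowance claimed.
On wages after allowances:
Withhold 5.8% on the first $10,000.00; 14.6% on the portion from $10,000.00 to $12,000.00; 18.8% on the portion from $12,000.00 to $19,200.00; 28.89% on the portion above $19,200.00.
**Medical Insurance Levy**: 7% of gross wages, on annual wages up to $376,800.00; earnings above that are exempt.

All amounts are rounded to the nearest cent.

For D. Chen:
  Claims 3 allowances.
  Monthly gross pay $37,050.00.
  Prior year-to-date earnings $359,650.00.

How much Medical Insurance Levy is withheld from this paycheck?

Medical Insurance Levy: cap $376,800.00 − YTD $359,650.00 = $17,150.00 subject; 7% × $17,150.00 = $1,200.50

$1,200.50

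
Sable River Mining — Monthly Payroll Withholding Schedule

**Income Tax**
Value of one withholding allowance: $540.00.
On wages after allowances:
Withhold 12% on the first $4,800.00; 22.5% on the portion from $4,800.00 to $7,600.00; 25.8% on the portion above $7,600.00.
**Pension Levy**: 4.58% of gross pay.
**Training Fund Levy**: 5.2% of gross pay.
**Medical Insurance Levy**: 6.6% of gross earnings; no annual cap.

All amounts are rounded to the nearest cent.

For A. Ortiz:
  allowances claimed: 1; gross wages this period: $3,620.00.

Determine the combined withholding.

Income Tax: taxable = $3,620.00 − 1×$540.00 = $3,080.00
  12% × $3,080.00 = $369.60
Pension Levy: 4.58% × $3,620.00 = $165.80
Training Fund Levy: 5.2% × $3,620.00 = $188.24
Medical Insurance Levy: 6.6% × $3,620.00 = $238.92
Total: $369.60 + $165.80 + $188.24 + $238.92 = $962.56

$962.56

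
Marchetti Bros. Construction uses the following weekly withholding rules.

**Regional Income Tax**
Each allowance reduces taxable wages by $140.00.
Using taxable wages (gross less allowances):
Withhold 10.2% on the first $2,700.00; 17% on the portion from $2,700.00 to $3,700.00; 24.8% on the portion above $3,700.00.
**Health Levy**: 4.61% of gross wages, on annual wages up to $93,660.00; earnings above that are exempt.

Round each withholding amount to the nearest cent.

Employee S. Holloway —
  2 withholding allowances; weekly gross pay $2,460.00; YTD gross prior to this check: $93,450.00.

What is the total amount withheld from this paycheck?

Regional Income Tax: taxable = $2,460.00 − 2×$140.00 = $2,180.00
  10.2% × $2,180.00 = $222.36
Health Levy: cap $93,660.00 − YTD $93,450.00 = $210.00 subject; 4.61% × $210.00 = $9.68
Total: $222.36 + $9.68 = $232.04

$232.04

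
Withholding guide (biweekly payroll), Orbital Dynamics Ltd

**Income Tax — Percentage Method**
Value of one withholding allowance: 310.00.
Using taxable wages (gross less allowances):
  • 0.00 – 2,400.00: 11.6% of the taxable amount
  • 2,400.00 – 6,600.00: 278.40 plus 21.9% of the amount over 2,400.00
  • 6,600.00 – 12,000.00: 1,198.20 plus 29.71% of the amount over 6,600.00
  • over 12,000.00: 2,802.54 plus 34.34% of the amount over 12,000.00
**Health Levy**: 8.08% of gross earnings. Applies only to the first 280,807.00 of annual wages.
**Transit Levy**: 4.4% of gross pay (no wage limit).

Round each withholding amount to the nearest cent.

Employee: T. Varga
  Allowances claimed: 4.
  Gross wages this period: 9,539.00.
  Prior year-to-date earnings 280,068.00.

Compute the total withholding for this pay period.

2,182.40

Income Tax: taxable = 9,539.00 − 4×310.00 = 8,299.00
  1,198.20 + 29.71% × (8,299.00 − 6,600.00) = 1,198.20 + 29.71% × 1,699.00 = 1,702.97
Health Levy: cap 280,807.00 − YTD 280,068.00 = 739.00 subject; 8.08% × 739.00 = 59.71
Transit Levy: 4.4% × 9,539.00 = 419.72
Total: 1,702.97 + 59.71 + 419.72 = 2,182.40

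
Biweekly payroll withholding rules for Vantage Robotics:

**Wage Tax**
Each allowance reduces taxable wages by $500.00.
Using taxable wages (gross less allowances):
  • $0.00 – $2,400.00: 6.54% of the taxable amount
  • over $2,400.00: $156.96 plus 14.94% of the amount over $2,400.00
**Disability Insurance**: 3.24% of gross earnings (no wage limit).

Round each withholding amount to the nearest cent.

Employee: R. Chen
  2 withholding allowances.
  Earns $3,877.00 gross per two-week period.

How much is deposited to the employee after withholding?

$3,523.17

Wage Tax: taxable = $3,877.00 − 2×$500.00 = $2,877.00
  $156.96 + 14.94% × ($2,877.00 − $2,400.00) = $156.96 + 14.94% × $477.00 = $228.22
Disability Insurance: 3.24% × $3,877.00 = $125.61
Total withheld: $228.22 + $125.61 = $353.83
Net pay: $3,877.00 − $353.83 = $3,523.17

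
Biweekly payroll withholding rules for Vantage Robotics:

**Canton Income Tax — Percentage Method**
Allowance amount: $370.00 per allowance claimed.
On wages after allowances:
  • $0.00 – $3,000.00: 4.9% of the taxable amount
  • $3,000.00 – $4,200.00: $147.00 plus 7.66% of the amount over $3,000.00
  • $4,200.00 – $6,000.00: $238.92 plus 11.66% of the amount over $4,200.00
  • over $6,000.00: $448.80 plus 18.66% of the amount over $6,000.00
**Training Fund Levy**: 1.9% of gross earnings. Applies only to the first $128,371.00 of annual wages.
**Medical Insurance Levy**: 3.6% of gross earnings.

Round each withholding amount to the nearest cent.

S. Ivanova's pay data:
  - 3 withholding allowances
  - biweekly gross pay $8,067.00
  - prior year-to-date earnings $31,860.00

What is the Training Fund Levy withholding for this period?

Training Fund Levy: 1.9% × $8,067.00 = $153.27

$153.27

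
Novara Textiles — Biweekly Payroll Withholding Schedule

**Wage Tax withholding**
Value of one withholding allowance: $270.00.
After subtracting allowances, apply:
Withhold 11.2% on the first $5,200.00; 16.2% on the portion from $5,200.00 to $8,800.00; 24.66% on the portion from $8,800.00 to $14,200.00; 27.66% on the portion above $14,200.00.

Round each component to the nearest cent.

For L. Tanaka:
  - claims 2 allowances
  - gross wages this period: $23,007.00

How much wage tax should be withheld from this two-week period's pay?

$4,783.89

Wage Tax: taxable = $23,007.00 − 2×$270.00 = $22,467.00
  $2,497.24 + 27.66% × ($22,467.00 − $14,200.00) = $2,497.24 + 27.66% × $8,267.00 = $4,783.89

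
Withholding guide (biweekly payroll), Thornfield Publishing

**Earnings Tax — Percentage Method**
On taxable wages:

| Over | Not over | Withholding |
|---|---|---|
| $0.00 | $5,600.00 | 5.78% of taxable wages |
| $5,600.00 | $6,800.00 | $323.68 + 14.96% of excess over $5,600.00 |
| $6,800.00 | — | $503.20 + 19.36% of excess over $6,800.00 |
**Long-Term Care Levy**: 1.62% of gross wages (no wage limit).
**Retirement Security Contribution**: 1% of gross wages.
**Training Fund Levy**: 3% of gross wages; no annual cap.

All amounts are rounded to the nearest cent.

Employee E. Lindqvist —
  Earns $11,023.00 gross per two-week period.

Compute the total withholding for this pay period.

$1,940.26

Earnings Tax: taxable = $11,023.00
  $503.20 + 19.36% × ($11,023.00 − $6,800.00) = $503.20 + 19.36% × $4,223.00 = $1,320.77
Long-Term Care Levy: 1.62% × $11,023.00 = $178.57
Retirement Security Contribution: 1% × $11,023.00 = $110.23
Training Fund Levy: 3% × $11,023.00 = $330.69
Total: $1,320.77 + $178.57 + $110.23 + $330.69 = $1,940.26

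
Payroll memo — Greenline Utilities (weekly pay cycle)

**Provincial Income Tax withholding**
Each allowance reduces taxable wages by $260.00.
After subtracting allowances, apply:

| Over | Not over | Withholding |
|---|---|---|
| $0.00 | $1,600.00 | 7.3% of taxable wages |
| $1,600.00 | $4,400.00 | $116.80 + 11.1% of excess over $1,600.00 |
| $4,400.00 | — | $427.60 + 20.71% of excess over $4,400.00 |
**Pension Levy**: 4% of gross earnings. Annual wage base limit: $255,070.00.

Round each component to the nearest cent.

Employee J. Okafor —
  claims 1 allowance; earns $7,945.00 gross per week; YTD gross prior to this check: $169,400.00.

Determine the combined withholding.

$1,425.72

Provincial Income Tax: taxable = $7,945.00 − 1×$260.00 = $7,685.00
  $427.60 + 20.71% × ($7,685.00 − $4,400.00) = $427.60 + 20.71% × $3,285.00 = $1,107.92
Pension Levy: 4% × $7,945.00 = $317.80
Total: $1,107.92 + $317.80 = $1,425.72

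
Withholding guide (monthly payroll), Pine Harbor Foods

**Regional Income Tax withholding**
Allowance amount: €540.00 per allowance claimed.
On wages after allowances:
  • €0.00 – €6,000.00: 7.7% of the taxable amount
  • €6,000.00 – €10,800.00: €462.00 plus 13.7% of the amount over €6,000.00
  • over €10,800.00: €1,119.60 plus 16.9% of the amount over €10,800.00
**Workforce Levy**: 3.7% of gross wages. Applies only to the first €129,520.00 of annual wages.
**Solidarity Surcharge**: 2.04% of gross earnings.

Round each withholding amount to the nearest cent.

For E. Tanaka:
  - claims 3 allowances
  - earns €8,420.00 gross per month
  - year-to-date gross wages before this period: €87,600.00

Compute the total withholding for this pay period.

€1,054.91

Regional Income Tax: taxable = €8,420.00 − 3×€540.00 = €6,800.00
  €462.00 + 13.7% × (€6,800.00 − €6,000.00) = €462.00 + 13.7% × €800.00 = €571.60
Workforce Levy: 3.7% × €8,420.00 = €311.54
Solidarity Surcharge: 2.04% × €8,420.00 = €171.77
Total: €571.60 + €311.54 + €171.77 = €1,054.91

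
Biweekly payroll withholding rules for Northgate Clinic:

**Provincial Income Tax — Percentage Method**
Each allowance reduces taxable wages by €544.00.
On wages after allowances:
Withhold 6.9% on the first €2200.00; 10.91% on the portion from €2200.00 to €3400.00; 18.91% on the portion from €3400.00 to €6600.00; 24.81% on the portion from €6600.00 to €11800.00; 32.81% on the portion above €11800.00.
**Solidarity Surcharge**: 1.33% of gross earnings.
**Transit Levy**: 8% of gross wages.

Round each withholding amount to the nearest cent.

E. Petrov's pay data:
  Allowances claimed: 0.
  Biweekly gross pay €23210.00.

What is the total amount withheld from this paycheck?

€8087.07

Provincial Income Tax: taxable = €23210.00
  €2177.96 + 32.81% × (€23210.00 − €11800.00) = €2177.96 + 32.81% × €11410.00 = €5921.58
Solidarity Surcharge: 1.33% × €23210.00 = €308.69
Transit Levy: 8% × €23210.00 = €1856.80
Total: €5921.58 + €308.69 + €1856.80 = €8087.07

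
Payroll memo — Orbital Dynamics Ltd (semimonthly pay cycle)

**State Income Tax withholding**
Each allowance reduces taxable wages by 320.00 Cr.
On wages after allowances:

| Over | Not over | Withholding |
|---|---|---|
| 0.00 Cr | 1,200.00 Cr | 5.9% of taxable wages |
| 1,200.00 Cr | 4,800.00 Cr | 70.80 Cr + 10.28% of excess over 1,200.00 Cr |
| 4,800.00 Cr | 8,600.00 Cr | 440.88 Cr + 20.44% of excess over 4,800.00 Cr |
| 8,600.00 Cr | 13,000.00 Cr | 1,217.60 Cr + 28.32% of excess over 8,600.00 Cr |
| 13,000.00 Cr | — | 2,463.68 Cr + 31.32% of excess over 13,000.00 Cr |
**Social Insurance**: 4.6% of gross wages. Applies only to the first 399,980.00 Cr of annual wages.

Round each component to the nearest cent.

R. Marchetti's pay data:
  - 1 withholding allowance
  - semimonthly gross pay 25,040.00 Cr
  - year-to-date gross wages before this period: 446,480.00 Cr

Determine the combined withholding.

State Income Tax: taxable = 25,040.00 Cr − 1×320.00 Cr = 24,720.00 Cr
  2,463.68 Cr + 31.32% × (24,720.00 Cr − 13,000.00 Cr) = 2,463.68 Cr + 31.32% × 11,720.00 Cr = 6,134.38 Cr
Social Insurance: YTD 446,480.00 Cr ≥ cap 399,980.00 Cr → 0.00 Cr
Total: 6,134.38 Cr + 0.00 Cr = 6,134.38 Cr

6,134.38 Cr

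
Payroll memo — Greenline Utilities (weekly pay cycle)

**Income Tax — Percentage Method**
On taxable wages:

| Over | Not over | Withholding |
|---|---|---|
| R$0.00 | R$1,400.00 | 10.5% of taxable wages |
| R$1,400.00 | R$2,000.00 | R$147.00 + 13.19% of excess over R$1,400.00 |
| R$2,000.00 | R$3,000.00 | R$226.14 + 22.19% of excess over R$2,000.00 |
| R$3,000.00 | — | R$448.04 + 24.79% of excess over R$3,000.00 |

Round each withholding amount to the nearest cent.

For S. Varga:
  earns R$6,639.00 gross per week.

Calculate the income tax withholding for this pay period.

Income Tax: taxable = R$6,639.00
  R$448.04 + 24.79% × (R$6,639.00 − R$3,000.00) = R$448.04 + 24.79% × R$3,639.00 = R$1,350.15

R$1,350.15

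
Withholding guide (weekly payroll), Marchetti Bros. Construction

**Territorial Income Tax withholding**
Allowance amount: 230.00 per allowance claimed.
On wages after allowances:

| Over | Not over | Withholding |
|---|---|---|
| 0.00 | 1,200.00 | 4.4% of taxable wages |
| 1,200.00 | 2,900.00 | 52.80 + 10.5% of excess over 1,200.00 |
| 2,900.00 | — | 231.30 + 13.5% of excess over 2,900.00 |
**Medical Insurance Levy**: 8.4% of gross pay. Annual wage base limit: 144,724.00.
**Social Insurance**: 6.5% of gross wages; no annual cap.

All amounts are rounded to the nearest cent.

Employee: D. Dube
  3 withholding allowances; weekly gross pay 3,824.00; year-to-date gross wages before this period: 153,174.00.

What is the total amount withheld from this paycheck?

511.45

Territorial Income Tax: taxable = 3,824.00 − 3×230.00 = 3,134.00
  231.30 + 13.5% × (3,134.00 − 2,900.00) = 231.30 + 13.5% × 234.00 = 262.89
Medical Insurance Levy: YTD 153,174.00 ≥ cap 144,724.00 → 0.00
Social Insurance: 6.5% × 3,824.00 = 248.56
Total: 262.89 + 0.00 + 248.56 = 511.45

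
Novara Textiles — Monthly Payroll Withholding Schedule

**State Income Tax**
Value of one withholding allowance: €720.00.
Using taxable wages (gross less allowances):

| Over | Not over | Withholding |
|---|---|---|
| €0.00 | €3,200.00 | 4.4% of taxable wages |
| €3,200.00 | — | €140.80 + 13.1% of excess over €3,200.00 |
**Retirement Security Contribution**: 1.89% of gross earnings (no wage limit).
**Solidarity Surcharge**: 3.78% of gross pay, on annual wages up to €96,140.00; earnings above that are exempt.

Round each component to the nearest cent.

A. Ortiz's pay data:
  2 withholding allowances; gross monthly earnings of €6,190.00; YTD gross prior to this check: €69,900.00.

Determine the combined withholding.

€694.82

State Income Tax: taxable = €6,190.00 − 2×€720.00 = €4,750.00
  €140.80 + 13.1% × (€4,750.00 − €3,200.00) = €140.80 + 13.1% × €1,550.00 = €343.85
Retirement Security Contribution: 1.89% × €6,190.00 = €116.99
Solidarity Surcharge: 3.78% × €6,190.00 = €233.98
Total: €343.85 + €116.99 + €233.98 = €694.82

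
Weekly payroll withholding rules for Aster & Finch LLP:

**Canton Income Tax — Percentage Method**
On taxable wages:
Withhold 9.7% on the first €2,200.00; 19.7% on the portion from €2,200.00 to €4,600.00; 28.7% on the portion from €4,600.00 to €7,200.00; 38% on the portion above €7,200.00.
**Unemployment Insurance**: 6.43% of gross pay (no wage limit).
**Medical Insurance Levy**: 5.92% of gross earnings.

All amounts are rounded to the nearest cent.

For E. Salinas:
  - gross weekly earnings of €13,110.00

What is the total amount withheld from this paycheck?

Canton Income Tax: taxable = €13,110.00
  €1,432.40 + 38% × (€13,110.00 − €7,200.00) = €1,432.40 + 38% × €5,910.00 = €3,678.20
Unemployment Insurance: 6.43% × €13,110.00 = €842.97
Medical Insurance Levy: 5.92% × €13,110.00 = €776.11
Total: €3,678.20 + €842.97 + €776.11 = €5,297.28

€5,297.28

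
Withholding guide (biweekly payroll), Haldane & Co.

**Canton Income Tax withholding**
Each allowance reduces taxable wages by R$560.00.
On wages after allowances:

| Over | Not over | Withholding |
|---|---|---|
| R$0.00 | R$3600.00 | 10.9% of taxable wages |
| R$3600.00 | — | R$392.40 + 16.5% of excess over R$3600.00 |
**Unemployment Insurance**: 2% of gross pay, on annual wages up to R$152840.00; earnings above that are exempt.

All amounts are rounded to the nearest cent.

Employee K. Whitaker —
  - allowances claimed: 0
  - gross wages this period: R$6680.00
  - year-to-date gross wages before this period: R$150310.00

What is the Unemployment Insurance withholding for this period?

R$50.60

Unemployment Insurance: cap R$152840.00 − YTD R$150310.00 = R$2530.00 subject; 2% × R$2530.00 = R$50.60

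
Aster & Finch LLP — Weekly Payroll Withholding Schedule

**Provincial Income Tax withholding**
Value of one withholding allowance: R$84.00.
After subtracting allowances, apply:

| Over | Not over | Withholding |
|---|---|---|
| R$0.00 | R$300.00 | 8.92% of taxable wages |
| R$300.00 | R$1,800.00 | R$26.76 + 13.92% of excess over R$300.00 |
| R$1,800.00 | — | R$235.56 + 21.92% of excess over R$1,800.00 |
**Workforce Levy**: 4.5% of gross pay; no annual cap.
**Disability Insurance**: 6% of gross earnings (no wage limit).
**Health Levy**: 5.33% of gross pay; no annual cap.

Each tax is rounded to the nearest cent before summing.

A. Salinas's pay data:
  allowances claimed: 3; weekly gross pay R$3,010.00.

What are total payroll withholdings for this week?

R$922.03

Provincial Income Tax: taxable = R$3,010.00 − 3×R$84.00 = R$2,758.00
  R$235.56 + 21.92% × (R$2,758.00 − R$1,800.00) = R$235.56 + 21.92% × R$958.00 = R$445.55
Workforce Levy: 4.5% × R$3,010.00 = R$135.45
Disability Insurance: 6% × R$3,010.00 = R$180.60
Health Levy: 5.33% × R$3,010.00 = R$160.43
Total: R$445.55 + R$135.45 + R$180.60 + R$160.43 = R$922.03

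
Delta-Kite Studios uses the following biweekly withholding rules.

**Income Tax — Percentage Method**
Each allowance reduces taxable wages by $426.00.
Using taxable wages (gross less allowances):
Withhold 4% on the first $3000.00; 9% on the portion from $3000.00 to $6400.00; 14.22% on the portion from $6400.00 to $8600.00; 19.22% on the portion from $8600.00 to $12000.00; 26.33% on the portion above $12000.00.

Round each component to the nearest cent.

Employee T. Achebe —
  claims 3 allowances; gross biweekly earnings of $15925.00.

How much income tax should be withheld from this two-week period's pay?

$2089.28

Income Tax: taxable = $15925.00 − 3×$426.00 = $14647.00
  $1392.32 + 26.33% × ($14647.00 − $12000.00) = $1392.32 + 26.33% × $2647.00 = $2089.28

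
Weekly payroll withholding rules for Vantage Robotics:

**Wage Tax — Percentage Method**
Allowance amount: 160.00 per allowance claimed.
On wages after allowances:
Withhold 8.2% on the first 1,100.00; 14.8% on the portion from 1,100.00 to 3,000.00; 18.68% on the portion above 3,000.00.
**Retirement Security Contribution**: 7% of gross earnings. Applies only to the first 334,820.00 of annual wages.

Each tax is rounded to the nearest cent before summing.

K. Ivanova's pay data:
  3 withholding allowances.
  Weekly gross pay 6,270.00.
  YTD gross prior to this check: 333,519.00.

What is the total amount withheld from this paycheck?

Wage Tax: taxable = 6,270.00 − 3×160.00 = 5,790.00
  371.40 + 18.68% × (5,790.00 − 3,000.00) = 371.40 + 18.68% × 2,790.00 = 892.57
Retirement Security Contribution: cap 334,820.00 − YTD 333,519.00 = 1,301.00 subject; 7% × 1,301.00 = 91.07
Total: 892.57 + 91.07 = 983.64

983.64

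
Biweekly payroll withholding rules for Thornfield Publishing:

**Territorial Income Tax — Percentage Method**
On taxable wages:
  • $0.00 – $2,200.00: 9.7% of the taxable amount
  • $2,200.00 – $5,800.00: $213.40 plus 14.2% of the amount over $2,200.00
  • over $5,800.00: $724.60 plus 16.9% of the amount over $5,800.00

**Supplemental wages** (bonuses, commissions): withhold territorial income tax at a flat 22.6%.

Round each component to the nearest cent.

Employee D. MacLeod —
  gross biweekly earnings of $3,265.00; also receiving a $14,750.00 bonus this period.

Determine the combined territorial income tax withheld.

$3,698.13

Territorial Income Tax: taxable = $3,265.00
  $213.40 + 14.2% × ($3,265.00 − $2,200.00) = $213.40 + 14.2% × $1,065.00 = $364.63
Supplemental (22.6% flat on bonus): 22.6% × $14,750.00 = $3,333.50
Total territorial income tax: $364.63 + $3,333.50 = $3,698.13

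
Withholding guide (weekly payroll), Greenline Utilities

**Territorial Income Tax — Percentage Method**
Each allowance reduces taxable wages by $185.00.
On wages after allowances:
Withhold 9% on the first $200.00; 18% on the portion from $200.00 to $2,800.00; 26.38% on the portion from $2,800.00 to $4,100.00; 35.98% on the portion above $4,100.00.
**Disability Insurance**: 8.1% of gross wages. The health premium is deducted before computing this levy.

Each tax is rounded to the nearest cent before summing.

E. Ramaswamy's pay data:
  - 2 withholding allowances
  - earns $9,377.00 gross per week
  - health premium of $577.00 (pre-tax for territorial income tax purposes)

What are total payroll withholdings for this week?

$3,099.67

Territorial Income Tax: taxable = $9,377.00 − $577.00 − 2×$185.00 = $8,430.00
  $828.94 + 35.98% × ($8,430.00 − $4,100.00) = $828.94 + 35.98% × $4,330.00 = $2,386.87
Disability Insurance: 8.1% × $8,800.00 = $712.80
Total: $2,386.87 + $712.80 = $3,099.67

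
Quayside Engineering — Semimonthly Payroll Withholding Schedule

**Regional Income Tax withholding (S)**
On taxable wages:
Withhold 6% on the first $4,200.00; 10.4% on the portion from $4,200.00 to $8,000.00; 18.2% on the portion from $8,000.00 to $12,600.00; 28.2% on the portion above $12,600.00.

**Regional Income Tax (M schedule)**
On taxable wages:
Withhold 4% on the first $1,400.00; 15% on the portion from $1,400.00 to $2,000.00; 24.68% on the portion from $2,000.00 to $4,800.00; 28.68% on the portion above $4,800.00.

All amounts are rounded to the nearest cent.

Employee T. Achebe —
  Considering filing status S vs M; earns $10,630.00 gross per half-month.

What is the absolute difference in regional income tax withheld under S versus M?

$1,383.22

Regional Income Tax (S): taxable = $10,630.00
  $647.20 + 18.2% × ($10,630.00 − $8,000.00) = $647.20 + 18.2% × $2,630.00 = $1,125.86
Regional Income Tax (M): taxable = $10,630.00
  $837.04 + 28.68% × ($10,630.00 − $4,800.00) = $837.04 + 28.68% × $5,830.00 = $2,509.08
Difference: |$1,125.86 − $2,509.08| = $1,383.22 (higher under M)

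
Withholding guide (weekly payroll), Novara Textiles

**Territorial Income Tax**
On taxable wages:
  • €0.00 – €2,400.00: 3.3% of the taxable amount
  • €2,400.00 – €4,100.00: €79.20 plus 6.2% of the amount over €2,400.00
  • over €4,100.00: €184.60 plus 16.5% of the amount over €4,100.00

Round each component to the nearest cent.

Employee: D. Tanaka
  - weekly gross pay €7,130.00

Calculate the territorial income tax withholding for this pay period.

Territorial Income Tax: taxable = €7,130.00
  €184.60 + 16.5% × (€7,130.00 − €4,100.00) = €184.60 + 16.5% × €3,030.00 = €684.55

€684.55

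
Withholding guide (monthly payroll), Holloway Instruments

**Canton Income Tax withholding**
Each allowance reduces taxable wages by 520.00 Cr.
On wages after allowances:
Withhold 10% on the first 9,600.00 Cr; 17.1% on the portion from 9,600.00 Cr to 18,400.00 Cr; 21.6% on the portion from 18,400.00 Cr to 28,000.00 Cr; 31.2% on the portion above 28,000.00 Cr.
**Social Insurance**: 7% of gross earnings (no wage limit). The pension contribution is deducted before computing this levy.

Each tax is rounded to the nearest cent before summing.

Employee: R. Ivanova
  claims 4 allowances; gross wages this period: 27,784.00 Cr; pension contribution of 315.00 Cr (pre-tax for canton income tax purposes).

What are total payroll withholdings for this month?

Canton Income Tax: taxable = 27,784.00 Cr − 315.00 Cr − 4×520.00 Cr = 25,389.00 Cr
  2,464.80 Cr + 21.6% × (25,389.00 Cr − 18,400.00 Cr) = 2,464.80 Cr + 21.6% × 6,989.00 Cr = 3,974.42 Cr
Social Insurance: 7% × 27,469.00 Cr = 1,922.83 Cr
Total: 3,974.42 Cr + 1,922.83 Cr = 5,897.25 Cr

5,897.25 Cr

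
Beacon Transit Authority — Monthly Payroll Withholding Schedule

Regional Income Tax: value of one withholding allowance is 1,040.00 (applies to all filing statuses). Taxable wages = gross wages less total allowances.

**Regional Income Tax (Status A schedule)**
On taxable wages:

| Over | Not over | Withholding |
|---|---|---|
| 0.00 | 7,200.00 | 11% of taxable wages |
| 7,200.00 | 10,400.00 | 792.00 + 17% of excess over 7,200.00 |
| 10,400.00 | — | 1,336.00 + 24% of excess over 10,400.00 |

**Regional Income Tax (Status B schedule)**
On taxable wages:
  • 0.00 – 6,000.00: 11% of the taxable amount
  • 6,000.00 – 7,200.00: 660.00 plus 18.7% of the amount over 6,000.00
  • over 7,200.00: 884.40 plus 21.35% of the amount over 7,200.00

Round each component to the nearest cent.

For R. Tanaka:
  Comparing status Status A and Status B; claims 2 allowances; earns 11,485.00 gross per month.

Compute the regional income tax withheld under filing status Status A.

Regional Income Tax (Status A): taxable = 11,485.00 − 2×1,040.00 = 9,405.00
  792.00 + 17% × (9,405.00 − 7,200.00) = 792.00 + 17% × 2,205.00 = 1,166.85

1,166.85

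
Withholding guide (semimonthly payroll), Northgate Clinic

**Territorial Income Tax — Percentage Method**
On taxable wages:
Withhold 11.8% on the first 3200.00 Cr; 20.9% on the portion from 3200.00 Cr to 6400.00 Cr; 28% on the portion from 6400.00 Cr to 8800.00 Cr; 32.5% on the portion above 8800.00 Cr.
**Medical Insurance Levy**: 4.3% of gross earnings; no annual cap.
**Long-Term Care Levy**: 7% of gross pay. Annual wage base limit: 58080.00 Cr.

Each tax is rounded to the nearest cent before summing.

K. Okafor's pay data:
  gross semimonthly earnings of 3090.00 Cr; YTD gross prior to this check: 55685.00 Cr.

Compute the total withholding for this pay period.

665.14 Cr

Territorial Income Tax: taxable = 3090.00 Cr
  11.8% × 3090.00 Cr = 364.62 Cr
Medical Insurance Levy: 4.3% × 3090.00 Cr = 132.87 Cr
Long-Term Care Levy: cap 58080.00 Cr − YTD 55685.00 Cr = 2395.00 Cr subject; 7% × 2395.00 Cr = 167.65 Cr
Total: 364.62 Cr + 132.87 Cr + 167.65 Cr = 665.14 Cr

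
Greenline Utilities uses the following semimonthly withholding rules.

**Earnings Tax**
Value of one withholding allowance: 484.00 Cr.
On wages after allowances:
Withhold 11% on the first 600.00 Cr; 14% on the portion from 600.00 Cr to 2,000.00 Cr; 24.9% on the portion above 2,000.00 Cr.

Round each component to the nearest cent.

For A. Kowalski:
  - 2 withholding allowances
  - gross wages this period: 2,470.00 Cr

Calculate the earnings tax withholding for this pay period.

192.28 Cr

Earnings Tax: taxable = 2,470.00 Cr − 2×484.00 Cr = 1,502.00 Cr
  66.00 Cr + 14% × (1,502.00 Cr − 600.00 Cr) = 66.00 Cr + 14% × 902.00 Cr = 192.28 Cr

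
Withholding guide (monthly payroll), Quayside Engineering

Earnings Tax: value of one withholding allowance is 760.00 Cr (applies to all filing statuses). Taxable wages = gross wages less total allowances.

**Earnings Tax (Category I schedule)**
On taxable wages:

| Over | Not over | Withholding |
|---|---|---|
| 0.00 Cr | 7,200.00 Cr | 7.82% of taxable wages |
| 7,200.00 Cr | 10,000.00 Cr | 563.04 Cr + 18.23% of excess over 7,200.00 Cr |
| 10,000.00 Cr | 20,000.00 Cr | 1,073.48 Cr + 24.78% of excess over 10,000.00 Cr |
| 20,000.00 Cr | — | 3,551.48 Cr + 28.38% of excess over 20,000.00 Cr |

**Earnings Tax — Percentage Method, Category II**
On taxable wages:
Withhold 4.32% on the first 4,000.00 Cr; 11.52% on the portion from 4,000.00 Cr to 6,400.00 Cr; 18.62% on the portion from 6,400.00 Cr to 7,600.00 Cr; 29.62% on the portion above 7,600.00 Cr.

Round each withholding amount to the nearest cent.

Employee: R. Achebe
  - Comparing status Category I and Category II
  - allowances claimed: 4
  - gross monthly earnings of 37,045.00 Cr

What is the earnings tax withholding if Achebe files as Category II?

Earnings Tax (Category II): taxable = 37,045.00 Cr − 4×760.00 Cr = 34,005.00 Cr
  672.72 Cr + 29.62% × (34,005.00 Cr − 7,600.00 Cr) = 672.72 Cr + 29.62% × 26,405.00 Cr = 8,493.88 Cr

8,493.88 Cr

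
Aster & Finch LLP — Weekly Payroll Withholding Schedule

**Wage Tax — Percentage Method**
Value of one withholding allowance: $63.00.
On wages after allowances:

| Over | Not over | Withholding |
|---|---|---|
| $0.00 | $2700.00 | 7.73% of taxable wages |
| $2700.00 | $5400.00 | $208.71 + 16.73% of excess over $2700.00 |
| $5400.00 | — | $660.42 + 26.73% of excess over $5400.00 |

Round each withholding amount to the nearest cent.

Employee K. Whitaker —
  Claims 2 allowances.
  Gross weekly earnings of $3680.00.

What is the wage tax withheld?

$351.58

Wage Tax: taxable = $3680.00 − 2×$63.00 = $3554.00
  $208.71 + 16.73% × ($3554.00 − $2700.00) = $208.71 + 16.73% × $854.00 = $351.58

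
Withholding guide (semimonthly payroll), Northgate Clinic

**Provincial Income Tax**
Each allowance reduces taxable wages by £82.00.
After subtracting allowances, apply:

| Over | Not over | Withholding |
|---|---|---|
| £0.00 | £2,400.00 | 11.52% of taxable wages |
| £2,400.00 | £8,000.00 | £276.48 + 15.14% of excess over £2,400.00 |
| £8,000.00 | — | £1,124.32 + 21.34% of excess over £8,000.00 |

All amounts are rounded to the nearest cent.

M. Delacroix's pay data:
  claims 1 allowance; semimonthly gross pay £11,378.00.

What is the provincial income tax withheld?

£1,827.69

Provincial Income Tax: taxable = £11,378.00 − 1×£82.00 = £11,296.00
  £1,124.32 + 21.34% × (£11,296.00 − £8,000.00) = £1,124.32 + 21.34% × £3,296.00 = £1,827.69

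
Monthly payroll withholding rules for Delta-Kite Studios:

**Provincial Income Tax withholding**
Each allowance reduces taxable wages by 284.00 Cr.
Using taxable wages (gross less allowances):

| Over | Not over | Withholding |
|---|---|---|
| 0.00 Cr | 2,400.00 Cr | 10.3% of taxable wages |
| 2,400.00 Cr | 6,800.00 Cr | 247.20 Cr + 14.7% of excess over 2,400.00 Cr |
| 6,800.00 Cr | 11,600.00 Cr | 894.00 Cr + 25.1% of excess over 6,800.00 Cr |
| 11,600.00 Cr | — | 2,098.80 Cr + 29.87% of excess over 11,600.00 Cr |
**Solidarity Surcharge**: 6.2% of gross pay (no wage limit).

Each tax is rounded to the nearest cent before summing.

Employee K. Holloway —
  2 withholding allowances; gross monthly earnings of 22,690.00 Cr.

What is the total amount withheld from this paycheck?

Provincial Income Tax: taxable = 22,690.00 Cr − 2×284.00 Cr = 22,122.00 Cr
  2,098.80 Cr + 29.87% × (22,122.00 Cr − 11,600.00 Cr) = 2,098.80 Cr + 29.87% × 10,522.00 Cr = 5,241.72 Cr
Solidarity Surcharge: 6.2% × 22,690.00 Cr = 1,406.78 Cr
Total: 5,241.72 Cr + 1,406.78 Cr = 6,648.50 Cr

6,648.50 Cr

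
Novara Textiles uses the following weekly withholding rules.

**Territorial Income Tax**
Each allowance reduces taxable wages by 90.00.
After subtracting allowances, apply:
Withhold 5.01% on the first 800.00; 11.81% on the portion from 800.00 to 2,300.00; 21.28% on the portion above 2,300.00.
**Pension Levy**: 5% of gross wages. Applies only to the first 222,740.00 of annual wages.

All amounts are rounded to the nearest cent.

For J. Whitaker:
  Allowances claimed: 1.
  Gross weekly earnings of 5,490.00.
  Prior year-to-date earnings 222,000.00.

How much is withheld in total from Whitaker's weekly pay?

Territorial Income Tax: taxable = 5,490.00 − 1×90.00 = 5,400.00
  217.23 + 21.28% × (5,400.00 − 2,300.00) = 217.23 + 21.28% × 3,100.00 = 876.91
Pension Levy: cap 222,740.00 − YTD 222,000.00 = 740.00 subject; 5% × 740.00 = 37.00
Total: 876.91 + 37.00 = 913.91

913.91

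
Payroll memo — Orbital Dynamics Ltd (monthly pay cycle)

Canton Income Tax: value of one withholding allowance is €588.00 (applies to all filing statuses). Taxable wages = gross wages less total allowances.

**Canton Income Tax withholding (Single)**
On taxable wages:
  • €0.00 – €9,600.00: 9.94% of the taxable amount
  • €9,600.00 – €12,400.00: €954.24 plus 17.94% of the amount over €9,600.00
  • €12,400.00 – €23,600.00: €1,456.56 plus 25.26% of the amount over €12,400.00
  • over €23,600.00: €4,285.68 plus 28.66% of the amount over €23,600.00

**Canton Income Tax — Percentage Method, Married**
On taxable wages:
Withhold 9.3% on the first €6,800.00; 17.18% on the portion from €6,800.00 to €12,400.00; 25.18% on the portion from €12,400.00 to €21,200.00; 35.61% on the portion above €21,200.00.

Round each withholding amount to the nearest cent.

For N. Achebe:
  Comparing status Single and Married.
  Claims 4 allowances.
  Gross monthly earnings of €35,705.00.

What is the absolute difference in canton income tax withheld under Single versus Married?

€1,057.11

Canton Income Tax (Single): taxable = €35,705.00 − 4×€588.00 = €33,353.00
  €4,285.68 + 28.66% × (€33,353.00 − €23,600.00) = €4,285.68 + 28.66% × €9,753.00 = €7,080.89
Canton Income Tax (Married): taxable = €35,705.00 − 4×€588.00 = €33,353.00
  €3,810.32 + 35.61% × (€33,353.00 − €21,200.00) = €3,810.32 + 35.61% × €12,153.00 = €8,138.00
Difference: |€7,080.89 − €8,138.00| = €1,057.11 (higher under Married)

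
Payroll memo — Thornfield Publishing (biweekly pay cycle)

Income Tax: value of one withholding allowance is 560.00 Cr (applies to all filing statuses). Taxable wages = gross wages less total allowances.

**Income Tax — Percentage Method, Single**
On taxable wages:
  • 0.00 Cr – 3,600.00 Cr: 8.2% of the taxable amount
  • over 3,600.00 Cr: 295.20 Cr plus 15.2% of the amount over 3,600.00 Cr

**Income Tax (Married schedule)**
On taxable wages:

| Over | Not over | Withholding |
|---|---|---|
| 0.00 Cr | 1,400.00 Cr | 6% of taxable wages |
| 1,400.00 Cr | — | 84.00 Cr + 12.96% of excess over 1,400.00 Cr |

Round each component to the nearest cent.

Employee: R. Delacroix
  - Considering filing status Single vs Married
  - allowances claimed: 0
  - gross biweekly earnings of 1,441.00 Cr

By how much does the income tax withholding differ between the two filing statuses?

28.85 Cr

Income Tax (Single): taxable = 1,441.00 Cr
  8.2% × 1,441.00 Cr = 118.16 Cr
Income Tax (Married): taxable = 1,441.00 Cr
  84.00 Cr + 12.96% × (1,441.00 Cr − 1,400.00 Cr) = 84.00 Cr + 12.96% × 41.00 Cr = 89.31 Cr
Difference: |118.16 Cr − 89.31 Cr| = 28.85 Cr (higher under Single)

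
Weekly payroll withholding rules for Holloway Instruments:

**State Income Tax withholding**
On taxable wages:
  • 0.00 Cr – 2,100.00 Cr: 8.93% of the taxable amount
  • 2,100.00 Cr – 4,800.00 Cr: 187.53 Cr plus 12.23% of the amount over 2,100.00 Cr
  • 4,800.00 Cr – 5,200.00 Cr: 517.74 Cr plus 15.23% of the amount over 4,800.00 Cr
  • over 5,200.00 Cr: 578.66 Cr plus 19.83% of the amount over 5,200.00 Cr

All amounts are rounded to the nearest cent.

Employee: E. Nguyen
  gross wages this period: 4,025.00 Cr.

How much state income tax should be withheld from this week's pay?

422.96 Cr

State Income Tax: taxable = 4,025.00 Cr
  187.53 Cr + 12.23% × (4,025.00 Cr − 2,100.00 Cr) = 187.53 Cr + 12.23% × 1,925.00 Cr = 422.96 Cr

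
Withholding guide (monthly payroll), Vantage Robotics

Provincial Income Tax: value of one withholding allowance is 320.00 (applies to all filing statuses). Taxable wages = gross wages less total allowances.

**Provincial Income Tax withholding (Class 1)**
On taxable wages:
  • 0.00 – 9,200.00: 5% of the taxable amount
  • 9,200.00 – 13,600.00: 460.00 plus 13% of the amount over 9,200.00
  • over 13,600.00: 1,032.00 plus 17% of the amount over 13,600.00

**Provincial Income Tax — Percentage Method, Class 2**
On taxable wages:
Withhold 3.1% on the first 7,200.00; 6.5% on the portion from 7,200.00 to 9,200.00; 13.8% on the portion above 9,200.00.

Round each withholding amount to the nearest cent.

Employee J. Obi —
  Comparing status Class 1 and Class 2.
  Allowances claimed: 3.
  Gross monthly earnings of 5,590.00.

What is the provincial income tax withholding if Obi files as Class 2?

Provincial Income Tax (Class 2): taxable = 5,590.00 − 3×320.00 = 4,630.00
  3.1% × 4,630.00 = 143.53

143.53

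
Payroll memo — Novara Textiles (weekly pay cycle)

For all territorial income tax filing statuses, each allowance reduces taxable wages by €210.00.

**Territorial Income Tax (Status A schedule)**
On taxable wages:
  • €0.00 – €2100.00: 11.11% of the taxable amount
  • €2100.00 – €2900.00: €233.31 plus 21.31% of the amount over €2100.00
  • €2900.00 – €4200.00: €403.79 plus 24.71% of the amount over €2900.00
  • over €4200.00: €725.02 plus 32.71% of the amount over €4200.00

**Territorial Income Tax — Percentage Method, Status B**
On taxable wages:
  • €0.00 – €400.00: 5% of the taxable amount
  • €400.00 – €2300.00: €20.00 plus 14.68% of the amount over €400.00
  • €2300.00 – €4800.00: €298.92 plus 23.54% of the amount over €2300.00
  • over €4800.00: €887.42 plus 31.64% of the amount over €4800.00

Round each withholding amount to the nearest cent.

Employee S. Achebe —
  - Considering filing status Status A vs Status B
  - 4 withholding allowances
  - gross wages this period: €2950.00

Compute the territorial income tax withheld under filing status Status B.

Territorial Income Tax (Status B): taxable = €2950.00 − 4×€210.00 = €2110.00
  €20.00 + 14.68% × (€2110.00 − €400.00) = €20.00 + 14.68% × €1710.00 = €271.03

€271.03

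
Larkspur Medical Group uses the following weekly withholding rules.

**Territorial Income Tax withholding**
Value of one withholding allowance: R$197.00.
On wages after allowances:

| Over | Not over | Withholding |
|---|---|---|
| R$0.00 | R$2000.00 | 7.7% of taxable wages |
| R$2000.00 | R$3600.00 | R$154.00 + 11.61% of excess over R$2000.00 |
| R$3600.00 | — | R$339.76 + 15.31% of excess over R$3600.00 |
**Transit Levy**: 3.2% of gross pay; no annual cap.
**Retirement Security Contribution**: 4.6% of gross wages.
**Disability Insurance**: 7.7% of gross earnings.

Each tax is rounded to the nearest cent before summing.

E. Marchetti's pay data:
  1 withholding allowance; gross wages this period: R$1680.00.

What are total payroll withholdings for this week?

Territorial Income Tax: taxable = R$1680.00 − 1×R$197.00 = R$1483.00
  7.7% × R$1483.00 = R$114.19
Transit Levy: 3.2% × R$1680.00 = R$53.76
Retirement Security Contribution: 4.6% × R$1680.00 = R$77.28
Disability Insurance: 7.7% × R$1680.00 = R$129.36
Total: R$114.19 + R$53.76 + R$77.28 + R$129.36 = R$374.59

R$374.59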